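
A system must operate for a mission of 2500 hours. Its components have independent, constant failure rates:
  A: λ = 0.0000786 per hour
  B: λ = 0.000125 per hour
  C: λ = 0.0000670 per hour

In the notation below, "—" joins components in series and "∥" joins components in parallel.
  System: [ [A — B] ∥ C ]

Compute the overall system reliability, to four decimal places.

0.9385

R(A) = exp(−0.0000786 × 2500) = 0.821601
R(B) = exp(−0.000125 × 2500) = 0.731616
R(C) = exp(−0.0000670 × 2500) = 0.845777
Series (A and B): 0.821601 × 0.731616 = 0.601096
Parallel ([0.601096] and C): 1 − (1 − 0.601096)(1 − 0.845777) = 0.9385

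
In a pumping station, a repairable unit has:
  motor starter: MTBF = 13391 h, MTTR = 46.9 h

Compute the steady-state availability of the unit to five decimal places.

0.99651

A(motor starter) = MTBF/(MTBF+MTTR) = 13391/(13391+46.9) = 0.99651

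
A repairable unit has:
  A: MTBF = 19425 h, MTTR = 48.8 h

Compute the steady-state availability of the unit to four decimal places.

0.9975

A(A) = MTBF/(MTBF+MTTR) = 19425/(19425+48.8) = 0.9975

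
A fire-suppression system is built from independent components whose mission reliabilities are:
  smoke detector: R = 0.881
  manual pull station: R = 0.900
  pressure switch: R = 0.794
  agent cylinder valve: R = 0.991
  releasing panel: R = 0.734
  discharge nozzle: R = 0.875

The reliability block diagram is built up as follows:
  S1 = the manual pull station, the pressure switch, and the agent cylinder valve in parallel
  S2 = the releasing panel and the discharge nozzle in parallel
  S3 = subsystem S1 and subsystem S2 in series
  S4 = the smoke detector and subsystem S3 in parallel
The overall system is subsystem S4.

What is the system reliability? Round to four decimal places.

0.9960

Parallel (manual pull station, pressure switch, and agent cylinder valve): 1 − (1 − 0.900000)(1 − 0.794000)(1 − 0.991000) = 0.999815
Parallel (releasing panel and discharge nozzle): 1 − (1 − 0.734000)(1 − 0.875000) = 0.966750
Series ([0.999815] and [0.966750]): 0.999815 × 0.966750 = 0.966571
Parallel (smoke detector and [0.966571]): 1 − (1 − 0.881000)(1 − 0.966571) = 0.9960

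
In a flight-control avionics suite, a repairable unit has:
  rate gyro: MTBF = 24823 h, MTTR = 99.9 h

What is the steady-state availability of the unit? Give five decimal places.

A(rate gyro) = MTBF/(MTBF+MTTR) = 24823/(24823+99.9) = 0.99599

0.99599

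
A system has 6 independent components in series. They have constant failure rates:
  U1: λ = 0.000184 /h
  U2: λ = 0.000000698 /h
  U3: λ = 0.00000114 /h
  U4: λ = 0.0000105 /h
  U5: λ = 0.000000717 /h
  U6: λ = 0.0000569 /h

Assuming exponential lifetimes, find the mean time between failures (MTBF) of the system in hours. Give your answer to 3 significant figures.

Series of exponential components: λ_sys = Σ λ_i
λ_sys = 0.000184 + 0.000000698 + 0.00000114 + 0.0000105 + 0.000000717 + 0.0000569 = 2.5395e-04 /h
MTBF = 1 / λ_sys = 3940 h

3940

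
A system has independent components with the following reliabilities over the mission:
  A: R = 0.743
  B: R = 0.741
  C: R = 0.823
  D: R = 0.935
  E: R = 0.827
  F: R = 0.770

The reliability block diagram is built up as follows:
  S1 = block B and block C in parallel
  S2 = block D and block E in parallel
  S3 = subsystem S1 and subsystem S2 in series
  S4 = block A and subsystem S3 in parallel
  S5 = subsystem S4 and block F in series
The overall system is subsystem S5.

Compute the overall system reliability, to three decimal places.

0.759

Parallel (B and C): 1 − (1 − 0.74100)(1 − 0.82300) = 0.95416
Parallel (D and E): 1 − (1 − 0.93500)(1 − 0.82700) = 0.98876
Series ([0.95416] and [0.98876]): 0.95416 × 0.98876 = 0.94344
Parallel (A and [0.94344]): 1 − (1 − 0.74300)(1 − 0.94344) = 0.98546
Series ([0.98546] and F): 0.98546 × 0.77000 = 0.759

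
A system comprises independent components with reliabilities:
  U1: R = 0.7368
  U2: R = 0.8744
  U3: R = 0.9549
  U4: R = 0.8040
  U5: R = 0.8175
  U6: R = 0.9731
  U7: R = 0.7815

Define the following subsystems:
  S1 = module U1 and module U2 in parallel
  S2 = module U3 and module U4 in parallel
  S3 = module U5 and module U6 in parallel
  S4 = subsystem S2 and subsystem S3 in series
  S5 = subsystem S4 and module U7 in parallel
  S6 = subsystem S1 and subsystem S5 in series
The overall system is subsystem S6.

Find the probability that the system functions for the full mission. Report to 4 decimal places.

0.9640

Parallel (U1 and U2): 1 − (1 − 0.736800)(1 − 0.874400) = 0.966942
Parallel (U3 and U4): 1 − (1 − 0.954900)(1 − 0.804000) = 0.991160
Parallel (U5 and U6): 1 − (1 − 0.817500)(1 − 0.973100) = 0.995091
Series ([0.991160] and [0.995091]): 0.991160 × 0.995091 = 0.986294
Parallel ([0.986294] and U7): 1 − (1 − 0.986294)(1 − 0.781500) = 0.997005
Series ([0.966942] and [0.997005]): 0.966942 × 0.997005 = 0.9640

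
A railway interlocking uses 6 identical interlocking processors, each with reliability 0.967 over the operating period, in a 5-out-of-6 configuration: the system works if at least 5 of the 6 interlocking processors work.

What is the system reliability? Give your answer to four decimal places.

0.9851

R = Σ_{i=5}^{6} C(6,i) p^i (1−p)^{6−i} with p = 0.967
C(6,5)·0.967^5·0.033^1 = 0.167416
C(6,6)·0.967^6·0.033^0 = 0.817634
Sum = 0.9851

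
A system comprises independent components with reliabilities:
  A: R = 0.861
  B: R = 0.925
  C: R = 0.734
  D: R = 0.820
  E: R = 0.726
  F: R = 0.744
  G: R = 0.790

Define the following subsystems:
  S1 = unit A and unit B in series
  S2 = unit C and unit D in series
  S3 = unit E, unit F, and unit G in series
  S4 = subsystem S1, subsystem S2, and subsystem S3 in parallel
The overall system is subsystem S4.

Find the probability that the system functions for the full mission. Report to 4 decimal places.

0.9535

Series (A and B): 0.861000 × 0.925000 = 0.796425
Series (C and D): 0.734000 × 0.820000 = 0.601880
Series (E, F, and G): 0.726000 × 0.744000 × 0.790000 = 0.426714
Parallel ([0.796425], [0.601880], and [0.426714]): 1 − (1 − 0.796425)(1 − 0.601880)(1 − 0.426714) = 0.9535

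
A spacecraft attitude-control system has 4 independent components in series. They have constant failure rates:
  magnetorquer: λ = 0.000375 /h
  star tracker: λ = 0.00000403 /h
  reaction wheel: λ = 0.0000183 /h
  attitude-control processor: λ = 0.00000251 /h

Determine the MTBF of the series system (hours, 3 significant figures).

2500

Series of exponential components: λ_sys = Σ λ_i
λ_sys = 0.000375 + 0.00000403 + 0.0000183 + 0.00000251 = 3.9984e-04 /h
MTBF = 1 / λ_sys = 2500 h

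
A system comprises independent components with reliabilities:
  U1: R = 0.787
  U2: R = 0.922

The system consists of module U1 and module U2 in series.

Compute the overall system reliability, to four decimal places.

0.7256

Series (U1 and U2): 0.787000 × 0.922000 = 0.7256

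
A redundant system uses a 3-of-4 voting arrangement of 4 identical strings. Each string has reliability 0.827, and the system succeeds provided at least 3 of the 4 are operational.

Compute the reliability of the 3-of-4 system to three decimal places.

R = Σ_{i=3}^{4} C(4,i) p^i (1−p)^{4−i} with p = 0.827
C(4,3)·0.827^3·0.173^1 = 0.39140
C(4,4)·0.827^4·0.173^0 = 0.46776
Sum = 0.859

0.859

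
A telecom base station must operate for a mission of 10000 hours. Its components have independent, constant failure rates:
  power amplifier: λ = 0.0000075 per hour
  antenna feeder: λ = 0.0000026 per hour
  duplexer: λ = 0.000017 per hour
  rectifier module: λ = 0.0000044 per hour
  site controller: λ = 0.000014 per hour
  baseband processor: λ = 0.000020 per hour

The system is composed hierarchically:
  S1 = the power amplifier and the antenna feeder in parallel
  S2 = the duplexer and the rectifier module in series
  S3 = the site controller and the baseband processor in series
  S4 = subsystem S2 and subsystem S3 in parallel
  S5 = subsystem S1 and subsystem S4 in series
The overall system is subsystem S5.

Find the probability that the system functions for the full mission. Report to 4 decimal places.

0.9427

R(power amplifier) = exp(−0.0000075 × 10000) = 0.927743
R(antenna feeder) = exp(−0.0000026 × 10000) = 0.974335
R(duplexer) = exp(−0.000017 × 10000) = 0.843665
R(rectifier module) = exp(−0.0000044 × 10000) = 0.956954
R(site controller) = exp(−0.000014 × 10000) = 0.869358
R(baseband processor) = exp(−0.000020 × 10000) = 0.818731
Parallel (power amplifier and antenna feeder): 1 − (1 − 0.927743)(1 − 0.974335) = 0.998146
Series (duplexer and rectifier module): 0.843665 × 0.956954 = 0.807349
Series (site controller and baseband processor): 0.869358 × 0.818731 = 0.711770
Parallel ([0.807349] and [0.711770]): 1 − (1 − 0.807349)(1 − 0.711770) = 0.944472
Series ([0.998146] and [0.944472]): 0.998146 × 0.944472 = 0.9427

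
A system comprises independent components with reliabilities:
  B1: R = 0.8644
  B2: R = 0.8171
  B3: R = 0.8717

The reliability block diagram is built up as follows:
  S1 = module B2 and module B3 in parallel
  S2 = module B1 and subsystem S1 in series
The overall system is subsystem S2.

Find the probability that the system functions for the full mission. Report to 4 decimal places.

Parallel (B2 and B3): 1 − (1 − 0.817100)(1 − 0.871700) = 0.976534
Series (B1 and [0.976534]): 0.864400 × 0.976534 = 0.8441

0.8441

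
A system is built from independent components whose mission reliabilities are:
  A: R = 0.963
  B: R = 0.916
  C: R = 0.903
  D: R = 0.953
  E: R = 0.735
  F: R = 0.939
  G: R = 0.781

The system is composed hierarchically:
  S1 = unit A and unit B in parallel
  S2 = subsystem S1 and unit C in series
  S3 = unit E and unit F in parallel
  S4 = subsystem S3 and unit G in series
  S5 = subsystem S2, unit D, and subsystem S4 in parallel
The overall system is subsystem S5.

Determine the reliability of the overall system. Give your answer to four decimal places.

Parallel (A and B): 1 − (1 − 0.963000)(1 − 0.916000) = 0.996892
Series ([0.996892] and C): 0.996892 × 0.903000 = 0.900193
Parallel (E and F): 1 − (1 − 0.735000)(1 − 0.939000) = 0.983835
Series ([0.983835] and G): 0.983835 × 0.781000 = 0.768375
Parallel ([0.900193], D, and [0.768375]): 1 − (1 − 0.900193)(1 − 0.953000)(1 − 0.768375) = 0.9989

0.9989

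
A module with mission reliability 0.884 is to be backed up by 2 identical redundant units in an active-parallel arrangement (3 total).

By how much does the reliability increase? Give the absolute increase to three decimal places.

0.114

R_before = 0.884
R_after = 1 − (1 − 0.884)^3 = 0.998
ΔR = 0.998 − 0.884 = 0.114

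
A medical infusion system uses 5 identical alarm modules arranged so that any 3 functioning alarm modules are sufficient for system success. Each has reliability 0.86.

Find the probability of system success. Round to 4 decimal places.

R = Σ_{i=3}^{5} C(5,i) p^i (1−p)^{5−i} with p = 0.86
C(5,3)·0.86^3·0.14^2 = 0.124667
C(5,4)·0.86^4·0.14^1 = 0.382906
C(5,5)·0.86^5·0.14^0 = 0.470427
Sum = 0.9780

0.9780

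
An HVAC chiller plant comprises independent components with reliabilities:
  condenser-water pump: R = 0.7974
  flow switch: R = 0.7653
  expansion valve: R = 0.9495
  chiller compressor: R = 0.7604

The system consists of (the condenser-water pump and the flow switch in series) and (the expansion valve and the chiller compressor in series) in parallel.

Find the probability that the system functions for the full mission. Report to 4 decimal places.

0.8916

Series (condenser-water pump and flow switch): 0.797400 × 0.765300 = 0.610250
Series (expansion valve and chiller compressor): 0.949500 × 0.760400 = 0.722000
Parallel ([0.610250] and [0.722000]): 1 − (1 − 0.610250)(1 − 0.722000) = 0.8916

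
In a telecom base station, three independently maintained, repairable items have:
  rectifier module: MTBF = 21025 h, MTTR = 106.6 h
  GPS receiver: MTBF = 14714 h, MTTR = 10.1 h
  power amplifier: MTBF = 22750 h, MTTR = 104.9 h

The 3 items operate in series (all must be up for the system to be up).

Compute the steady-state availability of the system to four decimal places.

A(rectifier module) = MTBF/(MTBF+MTTR) = 21025/(21025+106.6) = 0.994955
A(GPS receiver) = MTBF/(MTBF+MTTR) = 14714/(14714+10.1) = 0.999314
A(power amplifier) = MTBF/(MTBF+MTTR) = 22750/(22750+104.9) = 0.995410
Series availability: 0.994955 × 0.999314 × 0.995410 = 0.9897

0.9897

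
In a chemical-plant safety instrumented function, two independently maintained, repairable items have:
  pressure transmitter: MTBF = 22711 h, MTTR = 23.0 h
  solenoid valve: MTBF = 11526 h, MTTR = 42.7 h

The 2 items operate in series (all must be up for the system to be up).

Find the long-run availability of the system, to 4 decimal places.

A(pressure transmitter) = MTBF/(MTBF+MTTR) = 22711/(22711+23.0) = 0.998988
A(solenoid valve) = MTBF/(MTBF+MTTR) = 11526/(11526+42.7) = 0.996309
Series availability: 0.998988 × 0.996309 = 0.9953

0.9953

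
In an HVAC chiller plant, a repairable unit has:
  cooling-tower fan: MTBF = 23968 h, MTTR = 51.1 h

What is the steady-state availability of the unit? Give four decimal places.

0.9979

A(cooling-tower fan) = MTBF/(MTBF+MTTR) = 23968/(23968+51.1) = 0.9979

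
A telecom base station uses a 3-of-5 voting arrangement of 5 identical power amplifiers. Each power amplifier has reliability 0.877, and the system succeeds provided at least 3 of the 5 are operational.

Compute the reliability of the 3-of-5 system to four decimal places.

0.9847

R = Σ_{i=3}^{5} C(5,i) p^i (1−p)^{5−i} with p = 0.877
C(5,3)·0.877^3·0.123^2 = 0.102049
C(5,4)·0.877^4·0.123^1 = 0.363809
C(5,5)·0.877^5·0.123^0 = 0.518798
Sum = 0.9847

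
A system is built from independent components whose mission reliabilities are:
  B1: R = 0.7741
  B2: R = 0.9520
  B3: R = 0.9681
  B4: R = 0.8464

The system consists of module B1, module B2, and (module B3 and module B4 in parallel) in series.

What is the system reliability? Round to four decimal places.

0.7333

Parallel (B3 and B4): 1 − (1 − 0.968100)(1 − 0.846400) = 0.995100
Series (B1, B2, and [0.995100]): 0.774100 × 0.952000 × 0.995100 = 0.7333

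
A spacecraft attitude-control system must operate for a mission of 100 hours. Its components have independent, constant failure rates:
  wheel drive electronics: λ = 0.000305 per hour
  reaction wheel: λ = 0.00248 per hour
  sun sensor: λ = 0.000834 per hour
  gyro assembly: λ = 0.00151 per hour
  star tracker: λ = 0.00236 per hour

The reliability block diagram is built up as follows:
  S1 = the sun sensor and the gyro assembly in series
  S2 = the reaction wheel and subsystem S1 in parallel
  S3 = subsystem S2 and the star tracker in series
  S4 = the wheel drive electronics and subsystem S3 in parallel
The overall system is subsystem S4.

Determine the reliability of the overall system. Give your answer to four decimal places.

0.9926

R(wheel drive electronics) = exp(−0.000305 × 100) = 0.969960
R(reaction wheel) = exp(−0.00248 × 100) = 0.780360
R(sun sensor) = exp(−0.000834 × 100) = 0.919983
R(gyro assembly) = exp(−0.00151 × 100) = 0.859848
R(star tracker) = exp(−0.00236 × 100) = 0.789781
Series (sun sensor and gyro assembly): 0.919983 × 0.859848 = 0.791046
Parallel (reaction wheel and [0.791046]): 1 − (1 − 0.780360)(1 − 0.791046) = 0.954105
Series ([0.954105] and star tracker): 0.954105 × 0.789781 = 0.753534
Parallel (wheel drive electronics and [0.753534]): 1 − (1 − 0.969960)(1 − 0.753534) = 0.9926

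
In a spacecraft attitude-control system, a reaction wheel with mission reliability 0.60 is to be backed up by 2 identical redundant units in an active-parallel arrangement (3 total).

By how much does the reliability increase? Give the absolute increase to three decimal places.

0.336

R_before = 0.60
R_after = 1 − (1 − 0.60)^3 = 0.936
ΔR = 0.936 − 0.60 = 0.336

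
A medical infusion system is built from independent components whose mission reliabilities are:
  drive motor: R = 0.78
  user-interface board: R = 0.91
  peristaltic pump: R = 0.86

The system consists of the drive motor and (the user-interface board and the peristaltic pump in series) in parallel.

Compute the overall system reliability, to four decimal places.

Series (user-interface board and peristaltic pump): 0.910000 × 0.860000 = 0.782600
Parallel (drive motor and [0.782600]): 1 − (1 − 0.780000)(1 − 0.782600) = 0.9522

0.9522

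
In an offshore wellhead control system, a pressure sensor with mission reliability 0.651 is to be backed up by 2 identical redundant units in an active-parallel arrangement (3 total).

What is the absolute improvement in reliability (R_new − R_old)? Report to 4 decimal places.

R_before = 0.651
R_after = 1 − (1 − 0.651)^3 = 0.9575
ΔR = 0.9575 − 0.651 = 0.3065

0.3065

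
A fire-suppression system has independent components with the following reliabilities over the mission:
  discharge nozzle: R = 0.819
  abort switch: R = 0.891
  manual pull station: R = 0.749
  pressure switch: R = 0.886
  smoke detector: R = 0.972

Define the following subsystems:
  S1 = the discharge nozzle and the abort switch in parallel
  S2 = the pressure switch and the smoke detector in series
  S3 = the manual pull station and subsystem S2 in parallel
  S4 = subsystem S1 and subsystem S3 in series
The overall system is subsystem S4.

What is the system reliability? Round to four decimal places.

0.9461

Parallel (discharge nozzle and abort switch): 1 − (1 − 0.819000)(1 − 0.891000) = 0.980271
Series (pressure switch and smoke detector): 0.886000 × 0.972000 = 0.861192
Parallel (manual pull station and [0.861192]): 1 − (1 − 0.749000)(1 − 0.861192) = 0.965159
Series ([0.980271] and [0.965159]): 0.980271 × 0.965159 = 0.9461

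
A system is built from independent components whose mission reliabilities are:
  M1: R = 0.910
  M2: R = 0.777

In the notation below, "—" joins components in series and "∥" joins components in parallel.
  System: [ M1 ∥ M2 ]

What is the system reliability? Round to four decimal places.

0.9799

Parallel (M1 and M2): 1 − (1 − 0.910000)(1 − 0.777000) = 0.9799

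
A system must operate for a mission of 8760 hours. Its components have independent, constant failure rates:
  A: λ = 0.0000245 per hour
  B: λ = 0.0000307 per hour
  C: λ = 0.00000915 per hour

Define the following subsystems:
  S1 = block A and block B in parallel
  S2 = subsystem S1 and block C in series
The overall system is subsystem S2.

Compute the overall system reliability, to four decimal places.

0.8809

R(A) = exp(−0.0000245 × 8760) = 0.806848
R(B) = exp(−0.0000307 × 8760) = 0.764195
R(C) = exp(−0.00000915 × 8760) = 0.922974
Parallel (A and B): 1 − (1 − 0.806848)(1 − 0.764195) = 0.954454
Series ([0.954454] and C): 0.954454 × 0.922974 = 0.8809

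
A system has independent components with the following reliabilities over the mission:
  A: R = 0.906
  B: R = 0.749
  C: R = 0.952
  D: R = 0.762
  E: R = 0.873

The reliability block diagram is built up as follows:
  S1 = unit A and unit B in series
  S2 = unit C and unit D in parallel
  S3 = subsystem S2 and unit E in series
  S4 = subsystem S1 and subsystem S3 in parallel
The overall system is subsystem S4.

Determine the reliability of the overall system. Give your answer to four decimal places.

Series (A and B): 0.906000 × 0.749000 = 0.678594
Parallel (C and D): 1 − (1 − 0.952000)(1 − 0.762000) = 0.988576
Series ([0.988576] and E): 0.988576 × 0.873000 = 0.863027
Parallel ([0.678594] and [0.863027]): 1 − (1 − 0.678594)(1 − 0.863027) = 0.9560

0.9560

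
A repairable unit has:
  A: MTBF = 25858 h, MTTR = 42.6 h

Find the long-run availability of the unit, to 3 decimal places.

0.998

A(A) = MTBF/(MTBF+MTTR) = 25858/(25858+42.6) = 0.998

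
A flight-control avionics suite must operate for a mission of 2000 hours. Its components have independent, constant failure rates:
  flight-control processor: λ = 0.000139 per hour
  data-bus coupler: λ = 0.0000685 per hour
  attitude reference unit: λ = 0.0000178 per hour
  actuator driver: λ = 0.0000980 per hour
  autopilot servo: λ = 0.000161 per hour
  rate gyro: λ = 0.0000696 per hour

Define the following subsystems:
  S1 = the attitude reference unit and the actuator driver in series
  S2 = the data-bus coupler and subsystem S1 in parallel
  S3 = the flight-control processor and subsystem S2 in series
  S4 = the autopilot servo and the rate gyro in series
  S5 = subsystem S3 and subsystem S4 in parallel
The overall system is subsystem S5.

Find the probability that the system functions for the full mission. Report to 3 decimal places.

R(flight-control processor) = exp(−0.000139 × 2000) = 0.75730
R(data-bus coupler) = exp(−0.0000685 × 2000) = 0.87197
R(attitude reference unit) = exp(−0.0000178 × 2000) = 0.96503
R(actuator driver) = exp(−0.0000980 × 2000) = 0.82201
R(autopilot servo) = exp(−0.000161 × 2000) = 0.72470
R(rate gyro) = exp(−0.0000696 × 2000) = 0.87005
Series (attitude reference unit and actuator driver): 0.96503 × 0.82201 = 0.79326
Parallel (data-bus coupler and [0.79326]): 1 − (1 − 0.87197)(1 − 0.79326) = 0.97353
Series (flight-control processor and [0.97353]): 0.75730 × 0.97353 = 0.73725
Series (autopilot servo and rate gyro): 0.72470 × 0.87005 = 0.63053
Parallel ([0.73725] and [0.63053]): 1 − (1 − 0.73725)(1 − 0.63053) = 0.903

0.903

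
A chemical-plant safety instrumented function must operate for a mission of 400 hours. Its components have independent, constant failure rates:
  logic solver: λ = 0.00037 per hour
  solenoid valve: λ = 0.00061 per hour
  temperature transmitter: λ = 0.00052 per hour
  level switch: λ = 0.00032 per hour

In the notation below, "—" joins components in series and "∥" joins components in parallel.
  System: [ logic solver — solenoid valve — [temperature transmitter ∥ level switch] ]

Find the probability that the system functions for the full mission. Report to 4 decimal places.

R(logic solver) = exp(−0.00037 × 400) = 0.862431
R(solenoid valve) = exp(−0.00061 × 400) = 0.783488
R(temperature transmitter) = exp(−0.00052 × 400) = 0.812207
R(level switch) = exp(−0.00032 × 400) = 0.879853
Parallel (temperature transmitter and level switch): 1 − (1 − 0.812207)(1 − 0.879853) = 0.977437
Series (logic solver, solenoid valve, and [0.977437]): 0.862431 × 0.783488 × 0.977437 = 0.6605

0.6605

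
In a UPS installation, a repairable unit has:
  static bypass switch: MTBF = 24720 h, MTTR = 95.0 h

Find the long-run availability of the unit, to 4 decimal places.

0.9962

A(static bypass switch) = MTBF/(MTBF+MTTR) = 24720/(24720+95.0) = 0.9962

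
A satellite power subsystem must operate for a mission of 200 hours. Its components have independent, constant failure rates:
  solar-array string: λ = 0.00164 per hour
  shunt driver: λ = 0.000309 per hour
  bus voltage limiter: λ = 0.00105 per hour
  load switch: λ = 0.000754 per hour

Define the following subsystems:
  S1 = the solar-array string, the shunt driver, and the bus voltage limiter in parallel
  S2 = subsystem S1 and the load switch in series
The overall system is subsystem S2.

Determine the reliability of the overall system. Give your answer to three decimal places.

R(solar-array string) = exp(−0.00164 × 200) = 0.72036
R(shunt driver) = exp(−0.000309 × 200) = 0.94007
R(bus voltage limiter) = exp(−0.00105 × 200) = 0.81058
R(load switch) = exp(−0.000754 × 200) = 0.86002
Parallel (solar-array string, shunt driver, and bus voltage limiter): 1 − (1 − 0.72036)(1 − 0.94007)(1 − 0.81058) = 0.99683
Series ([0.99683] and load switch): 0.99683 × 0.86002 = 0.857

0.857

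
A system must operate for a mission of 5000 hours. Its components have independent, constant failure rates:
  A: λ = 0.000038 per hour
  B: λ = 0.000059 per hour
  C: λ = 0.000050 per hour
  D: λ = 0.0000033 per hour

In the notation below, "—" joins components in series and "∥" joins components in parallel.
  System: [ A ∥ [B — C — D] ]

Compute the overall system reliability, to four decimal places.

R(A) = exp(−0.000038 × 5000) = 0.826959
R(B) = exp(−0.000059 × 5000) = 0.744532
R(C) = exp(−0.000050 × 5000) = 0.778801
R(D) = exp(−0.0000033 × 5000) = 0.983635
Series (B, C, and D): 0.744532 × 0.778801 × 0.983635 = 0.570353
Parallel (A and [0.570353]): 1 − (1 − 0.826959)(1 − 0.570353) = 0.9257

0.9257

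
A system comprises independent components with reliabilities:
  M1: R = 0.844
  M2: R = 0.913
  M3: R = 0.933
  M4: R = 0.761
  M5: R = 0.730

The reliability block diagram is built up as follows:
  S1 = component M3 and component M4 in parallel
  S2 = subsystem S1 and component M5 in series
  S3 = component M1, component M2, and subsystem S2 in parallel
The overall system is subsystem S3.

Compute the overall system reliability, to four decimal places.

Parallel (M3 and M4): 1 − (1 − 0.933000)(1 − 0.761000) = 0.983987
Series ([0.983987] and M5): 0.983987 × 0.730000 = 0.718311
Parallel (M1, M2, and [0.718311]): 1 − (1 − 0.844000)(1 − 0.913000)(1 − 0.718311) = 0.9962

0.9962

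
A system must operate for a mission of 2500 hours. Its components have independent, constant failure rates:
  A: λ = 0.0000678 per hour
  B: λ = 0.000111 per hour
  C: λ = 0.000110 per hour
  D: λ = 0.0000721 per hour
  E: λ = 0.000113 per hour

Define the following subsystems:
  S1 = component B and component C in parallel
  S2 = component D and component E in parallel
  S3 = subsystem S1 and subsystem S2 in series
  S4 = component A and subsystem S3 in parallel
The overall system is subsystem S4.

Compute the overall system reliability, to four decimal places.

0.9850

R(A) = exp(−0.0000678 × 2500) = 0.844087
R(B) = exp(−0.000111 × 2500) = 0.757676
R(C) = exp(−0.000110 × 2500) = 0.759572
R(D) = exp(−0.0000721 × 2500) = 0.835061
R(E) = exp(−0.000113 × 2500) = 0.753897
Parallel (B and C): 1 − (1 − 0.757676)(1 − 0.759572) = 0.941739
Parallel (D and E): 1 − (1 − 0.835061)(1 − 0.753897) = 0.959408
Series ([0.941739] and [0.959408]): 0.941739 × 0.959408 = 0.903512
Parallel (A and [0.903512]): 1 − (1 − 0.844087)(1 − 0.903512) = 0.9850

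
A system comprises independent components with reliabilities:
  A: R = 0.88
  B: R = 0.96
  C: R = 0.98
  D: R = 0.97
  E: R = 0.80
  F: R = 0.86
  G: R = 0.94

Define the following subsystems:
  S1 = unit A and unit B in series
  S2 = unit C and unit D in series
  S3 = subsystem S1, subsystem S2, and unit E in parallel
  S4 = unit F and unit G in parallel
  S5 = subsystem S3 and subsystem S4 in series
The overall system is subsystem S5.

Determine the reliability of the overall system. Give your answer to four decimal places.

0.9901

Series (A and B): 0.880000 × 0.960000 = 0.844800
Series (C and D): 0.980000 × 0.970000 = 0.950600
Parallel ([0.844800], [0.950600], and E): 1 − (1 − 0.844800)(1 − 0.950600)(1 − 0.800000) = 0.998467
Parallel (F and G): 1 − (1 − 0.860000)(1 − 0.940000) = 0.991600
Series ([0.998467] and [0.991600]): 0.998467 × 0.991600 = 0.9901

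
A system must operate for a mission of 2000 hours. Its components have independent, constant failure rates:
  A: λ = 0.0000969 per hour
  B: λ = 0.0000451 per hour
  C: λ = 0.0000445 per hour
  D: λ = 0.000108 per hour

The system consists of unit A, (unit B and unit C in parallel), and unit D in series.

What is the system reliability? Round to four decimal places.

0.6589

R(A) = exp(−0.0000969 × 2000) = 0.823823
R(B) = exp(−0.0000451 × 2000) = 0.913748
R(C) = exp(−0.0000445 × 2000) = 0.914846
R(D) = exp(−0.000108 × 2000) = 0.805735
Parallel (B and C): 1 − (1 − 0.913748)(1 − 0.914846) = 0.992655
Series (A, [0.992655], and D): 0.823823 × 0.992655 × 0.805735 = 0.6589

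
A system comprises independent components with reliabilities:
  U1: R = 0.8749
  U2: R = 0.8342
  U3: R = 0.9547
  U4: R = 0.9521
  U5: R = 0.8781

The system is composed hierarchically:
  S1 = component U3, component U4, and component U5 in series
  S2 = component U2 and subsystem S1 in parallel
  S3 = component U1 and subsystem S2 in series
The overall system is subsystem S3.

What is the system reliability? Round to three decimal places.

0.846

Series (U3, U4, and U5): 0.95470 × 0.95210 × 0.87810 = 0.79817
Parallel (U2 and [0.79817]): 1 − (1 − 0.83420)(1 − 0.79817) = 0.96654
Series (U1 and [0.96654]): 0.87490 × 0.96654 = 0.846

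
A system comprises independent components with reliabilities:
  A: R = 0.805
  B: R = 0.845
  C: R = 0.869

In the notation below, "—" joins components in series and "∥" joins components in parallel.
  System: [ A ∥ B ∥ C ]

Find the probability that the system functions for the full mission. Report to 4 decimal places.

Parallel (A, B, and C): 1 − (1 − 0.805000)(1 − 0.845000)(1 − 0.869000) = 0.9960

0.9960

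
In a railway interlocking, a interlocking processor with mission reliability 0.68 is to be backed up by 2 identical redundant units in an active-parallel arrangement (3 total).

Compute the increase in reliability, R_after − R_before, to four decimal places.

0.2872

R_before = 0.68
R_after = 1 − (1 − 0.68)^3 = 0.9672
ΔR = 0.9672 − 0.68 = 0.2872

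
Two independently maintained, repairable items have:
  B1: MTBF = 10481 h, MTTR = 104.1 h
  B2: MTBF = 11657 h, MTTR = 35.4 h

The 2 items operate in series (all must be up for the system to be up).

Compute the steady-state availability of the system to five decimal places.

A(B1) = MTBF/(MTBF+MTTR) = 10481/(10481+104.1) = 0.990165
A(B2) = MTBF/(MTBF+MTTR) = 11657/(11657+35.4) = 0.996972
Series availability: 0.990165 × 0.996972 = 0.98717

0.98717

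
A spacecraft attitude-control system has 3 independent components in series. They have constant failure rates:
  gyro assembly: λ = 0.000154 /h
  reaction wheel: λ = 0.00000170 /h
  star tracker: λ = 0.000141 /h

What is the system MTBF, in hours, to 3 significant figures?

3370

Series of exponential components: λ_sys = Σ λ_i
λ_sys = 0.000154 + 0.00000170 + 0.000141 = 2.9670e-04 /h
MTBF = 1 / λ_sys = 3370 h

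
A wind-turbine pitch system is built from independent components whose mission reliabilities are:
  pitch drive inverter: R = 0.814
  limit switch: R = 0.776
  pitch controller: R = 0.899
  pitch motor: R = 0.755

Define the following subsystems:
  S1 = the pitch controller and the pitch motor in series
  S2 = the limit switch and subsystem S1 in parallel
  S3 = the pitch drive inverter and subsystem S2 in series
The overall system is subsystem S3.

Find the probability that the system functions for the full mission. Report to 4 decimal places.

0.7554

Series (pitch controller and pitch motor): 0.899000 × 0.755000 = 0.678745
Parallel (limit switch and [0.678745]): 1 − (1 − 0.776000)(1 − 0.678745) = 0.928039
Series (pitch drive inverter and [0.928039]): 0.814000 × 0.928039 = 0.7554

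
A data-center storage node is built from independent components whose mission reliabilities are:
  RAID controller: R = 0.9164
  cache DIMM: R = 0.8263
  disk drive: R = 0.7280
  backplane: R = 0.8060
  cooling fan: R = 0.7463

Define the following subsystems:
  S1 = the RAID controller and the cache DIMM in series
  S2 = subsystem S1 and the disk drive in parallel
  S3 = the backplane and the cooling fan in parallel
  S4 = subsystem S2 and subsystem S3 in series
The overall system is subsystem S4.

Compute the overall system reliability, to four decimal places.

Series (RAID controller and cache DIMM): 0.916400 × 0.826300 = 0.757221
Parallel ([0.757221] and disk drive): 1 − (1 − 0.757221)(1 − 0.728000) = 0.933964
Parallel (backplane and cooling fan): 1 − (1 − 0.806000)(1 − 0.746300) = 0.950782
Series ([0.933964] and [0.950782]): 0.933964 × 0.950782 = 0.8880

0.8880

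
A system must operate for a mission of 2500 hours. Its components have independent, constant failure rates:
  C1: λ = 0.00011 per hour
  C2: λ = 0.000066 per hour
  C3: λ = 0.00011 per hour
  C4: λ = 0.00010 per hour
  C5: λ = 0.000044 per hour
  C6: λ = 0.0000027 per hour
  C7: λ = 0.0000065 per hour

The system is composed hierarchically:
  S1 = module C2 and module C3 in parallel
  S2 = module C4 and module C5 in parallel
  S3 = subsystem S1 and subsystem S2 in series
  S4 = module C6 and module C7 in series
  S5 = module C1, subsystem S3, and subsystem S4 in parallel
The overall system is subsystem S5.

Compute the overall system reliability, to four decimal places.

R(C1) = exp(−0.00011 × 2500) = 0.759572
R(C2) = exp(−0.000066 × 2500) = 0.847894
R(C3) = exp(−0.00011 × 2500) = 0.759572
R(C4) = exp(−0.00010 × 2500) = 0.778801
R(C5) = exp(−0.000044 × 2500) = 0.895834
R(C6) = exp(−0.0000027 × 2500) = 0.993273
R(C7) = exp(−0.0000065 × 2500) = 0.983881
Parallel (C2 and C3): 1 − (1 − 0.847894)(1 − 0.759572) = 0.963429
Parallel (C4 and C5): 1 − (1 − 0.778801)(1 − 0.895834) = 0.976959
Series ([0.963429] and [0.976959]): 0.963429 × 0.976959 = 0.941231
Series (C6 and C7): 0.993273 × 0.983881 = 0.977262
Parallel (C1, [0.941231], and [0.977262]): 1 − (1 − 0.759572)(1 − 0.941231)(1 − 0.977262) = 0.9997

0.9997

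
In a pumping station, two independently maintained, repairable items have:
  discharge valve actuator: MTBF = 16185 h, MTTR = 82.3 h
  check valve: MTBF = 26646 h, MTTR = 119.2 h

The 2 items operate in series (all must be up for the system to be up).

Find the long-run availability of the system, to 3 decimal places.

0.991

A(discharge valve actuator) = MTBF/(MTBF+MTTR) = 16185/(16185+82.3) = 0.994941
A(check valve) = MTBF/(MTBF+MTTR) = 26646/(26646+119.2) = 0.995546
Series availability: 0.994941 × 0.995546 = 0.991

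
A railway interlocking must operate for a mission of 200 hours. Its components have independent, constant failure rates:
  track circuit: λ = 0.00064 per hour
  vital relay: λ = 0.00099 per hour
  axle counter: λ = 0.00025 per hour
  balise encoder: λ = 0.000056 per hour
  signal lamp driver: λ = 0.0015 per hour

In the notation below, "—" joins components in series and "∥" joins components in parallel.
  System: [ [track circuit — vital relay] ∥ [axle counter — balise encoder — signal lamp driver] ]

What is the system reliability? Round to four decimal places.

R(track circuit) = exp(−0.00064 × 200) = 0.879853
R(vital relay) = exp(−0.00099 × 200) = 0.820370
R(axle counter) = exp(−0.00025 × 200) = 0.951229
R(balise encoder) = exp(−0.000056 × 200) = 0.988862
R(signal lamp driver) = exp(−0.0015 × 200) = 0.740818
Series (track circuit and vital relay): 0.879853 × 0.820370 = 0.721805
Series (axle counter, balise encoder, and signal lamp driver): 0.951229 × 0.988862 × 0.740818 = 0.696839
Parallel ([0.721805] and [0.696839]): 1 − (1 − 0.721805)(1 − 0.696839) = 0.9157

0.9157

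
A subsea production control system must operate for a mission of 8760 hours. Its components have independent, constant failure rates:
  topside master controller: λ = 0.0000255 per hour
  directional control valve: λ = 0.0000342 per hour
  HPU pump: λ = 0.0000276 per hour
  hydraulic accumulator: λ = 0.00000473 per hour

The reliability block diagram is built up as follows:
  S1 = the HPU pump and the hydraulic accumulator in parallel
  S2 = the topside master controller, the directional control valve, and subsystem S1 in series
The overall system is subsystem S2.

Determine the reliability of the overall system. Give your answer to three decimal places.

R(topside master controller) = exp(−0.0000255 × 8760) = 0.79981
R(directional control valve) = exp(−0.0000342 × 8760) = 0.74112
R(HPU pump) = exp(−0.0000276 × 8760) = 0.78523
R(hydraulic accumulator) = exp(−0.00000473 × 8760) = 0.95941
Parallel (HPU pump and hydraulic accumulator): 1 − (1 − 0.78523)(1 − 0.95941) = 0.99128
Series (topside master controller, directional control valve, and [0.99128]): 0.79981 × 0.74112 × 0.99128 = 0.588

0.588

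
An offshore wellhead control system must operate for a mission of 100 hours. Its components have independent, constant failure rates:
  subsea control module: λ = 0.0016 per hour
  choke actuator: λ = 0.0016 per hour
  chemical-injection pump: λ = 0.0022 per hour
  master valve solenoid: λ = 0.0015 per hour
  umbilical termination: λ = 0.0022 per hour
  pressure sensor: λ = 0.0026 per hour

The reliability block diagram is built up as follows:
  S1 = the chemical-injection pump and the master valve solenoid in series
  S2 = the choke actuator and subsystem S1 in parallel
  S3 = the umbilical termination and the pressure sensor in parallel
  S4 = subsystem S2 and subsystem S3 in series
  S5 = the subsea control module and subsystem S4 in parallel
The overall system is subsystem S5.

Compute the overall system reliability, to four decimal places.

0.9869

R(subsea control module) = exp(−0.0016 × 100) = 0.852144
R(choke actuator) = exp(−0.0016 × 100) = 0.852144
R(chemical-injection pump) = exp(−0.0022 × 100) = 0.802519
R(master valve solenoid) = exp(−0.0015 × 100) = 0.860708
R(umbilical termination) = exp(−0.0022 × 100) = 0.802519
R(pressure sensor) = exp(−0.0026 × 100) = 0.771052
Series (chemical-injection pump and master valve solenoid): 0.802519 × 0.860708 = 0.690735
Parallel (choke actuator and [0.690735]): 1 − (1 − 0.852144)(1 − 0.690735) = 0.954273
Parallel (umbilical termination and pressure sensor): 1 − (1 − 0.802519)(1 − 0.771052) = 0.954787
Series ([0.954273] and [0.954787]): 0.954273 × 0.954787 = 0.911127
Parallel (subsea control module and [0.911127]): 1 − (1 − 0.852144)(1 − 0.911127) = 0.9869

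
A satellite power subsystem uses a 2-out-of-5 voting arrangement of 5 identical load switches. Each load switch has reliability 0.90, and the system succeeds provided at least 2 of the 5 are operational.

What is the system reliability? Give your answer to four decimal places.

R = Σ_{i=2}^{5} C(5,i) p^i (1−p)^{5−i} with p = 0.90
C(5,2)·0.90^2·0.10^3 = 0.008100
C(5,3)·0.90^3·0.10^2 = 0.072900
C(5,4)·0.90^4·0.10^1 = 0.328050
C(5,5)·0.90^5·0.10^0 = 0.590490
Sum = 0.9995

0.9995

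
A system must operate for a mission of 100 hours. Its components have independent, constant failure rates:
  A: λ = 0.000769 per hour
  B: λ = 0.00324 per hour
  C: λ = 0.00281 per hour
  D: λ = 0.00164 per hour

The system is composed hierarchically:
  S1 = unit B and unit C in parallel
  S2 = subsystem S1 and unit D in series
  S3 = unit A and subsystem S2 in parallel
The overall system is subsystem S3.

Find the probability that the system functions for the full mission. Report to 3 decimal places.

R(A) = exp(−0.000769 × 100) = 0.92598
R(B) = exp(−0.00324 × 100) = 0.72325
R(C) = exp(−0.00281 × 100) = 0.75503
R(D) = exp(−0.00164 × 100) = 0.84874
Parallel (B and C): 1 − (1 − 0.72325)(1 − 0.75503) = 0.93220
Series ([0.93220] and D): 0.93220 × 0.84874 = 0.79120
Parallel (A and [0.79120]): 1 − (1 − 0.92598)(1 − 0.79120) = 0.985

0.985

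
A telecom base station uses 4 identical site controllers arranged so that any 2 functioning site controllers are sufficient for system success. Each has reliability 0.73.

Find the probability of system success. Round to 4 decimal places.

0.9372

R = Σ_{i=2}^{4} C(4,i) p^i (1−p)^{4−i} with p = 0.73
C(4,2)·0.73^2·0.27^2 = 0.233090
C(4,3)·0.73^3·0.27^1 = 0.420138
C(4,4)·0.73^4·0.27^0 = 0.283982
Sum = 0.9372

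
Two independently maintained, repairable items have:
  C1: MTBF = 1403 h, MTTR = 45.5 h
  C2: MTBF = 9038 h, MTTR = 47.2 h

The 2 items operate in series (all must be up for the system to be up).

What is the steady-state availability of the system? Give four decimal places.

A(C1) = MTBF/(MTBF+MTTR) = 1403/(1403+45.5) = 0.968588
A(C2) = MTBF/(MTBF+MTTR) = 9038/(9038+47.2) = 0.994805
Series availability: 0.968588 × 0.994805 = 0.9636

0.9636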